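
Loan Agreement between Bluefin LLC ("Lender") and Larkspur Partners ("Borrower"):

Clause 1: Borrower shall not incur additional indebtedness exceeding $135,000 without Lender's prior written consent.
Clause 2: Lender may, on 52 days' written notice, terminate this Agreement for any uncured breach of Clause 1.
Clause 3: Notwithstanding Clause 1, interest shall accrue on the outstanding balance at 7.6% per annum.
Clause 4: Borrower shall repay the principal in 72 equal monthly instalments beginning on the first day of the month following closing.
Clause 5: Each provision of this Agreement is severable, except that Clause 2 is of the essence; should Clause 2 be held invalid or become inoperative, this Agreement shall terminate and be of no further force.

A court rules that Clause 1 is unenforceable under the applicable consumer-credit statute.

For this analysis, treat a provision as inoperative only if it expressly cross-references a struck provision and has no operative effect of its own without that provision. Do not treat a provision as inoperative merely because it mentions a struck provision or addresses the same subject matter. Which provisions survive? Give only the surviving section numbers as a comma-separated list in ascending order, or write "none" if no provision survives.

none

Clause 1 is struck. Clause 2 operates only by reference to Clause 1, so it falls with Clause 1. Clause 5 makes Clause 2 an essential term, and Clause 2 has been rendered inoperative by the cascade; under Clause 5, the entire Agreement is therefore void. No provision of the Agreement survives.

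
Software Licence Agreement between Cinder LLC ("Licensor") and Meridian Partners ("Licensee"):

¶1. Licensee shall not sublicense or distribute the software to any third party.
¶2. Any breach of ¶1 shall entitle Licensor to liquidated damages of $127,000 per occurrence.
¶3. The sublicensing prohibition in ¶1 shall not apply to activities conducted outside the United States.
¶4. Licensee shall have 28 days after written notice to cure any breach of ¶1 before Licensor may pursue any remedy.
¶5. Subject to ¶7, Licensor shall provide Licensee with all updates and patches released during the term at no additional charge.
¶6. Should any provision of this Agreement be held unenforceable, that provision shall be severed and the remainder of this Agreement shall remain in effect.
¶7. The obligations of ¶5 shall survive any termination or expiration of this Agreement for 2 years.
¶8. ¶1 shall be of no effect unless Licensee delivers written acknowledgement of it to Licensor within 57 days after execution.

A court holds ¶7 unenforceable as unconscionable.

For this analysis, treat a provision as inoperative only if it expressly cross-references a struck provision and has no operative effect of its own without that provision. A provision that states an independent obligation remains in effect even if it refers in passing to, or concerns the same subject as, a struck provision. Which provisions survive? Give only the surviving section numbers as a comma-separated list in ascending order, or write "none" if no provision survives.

1, 2, 3, 4, 5, 6, 8

¶7 is struck. Although ¶5 refers to ¶7, its operative terms do not depend on ¶7, so it remains in effect. No other provision's operative terms depend on ¶7. Under the severability clause in ¶6, the remaining provisions continue in force. That leaves ¶1, ¶2, ¶3, ¶4, ¶5, ¶6, and ¶8 in effect.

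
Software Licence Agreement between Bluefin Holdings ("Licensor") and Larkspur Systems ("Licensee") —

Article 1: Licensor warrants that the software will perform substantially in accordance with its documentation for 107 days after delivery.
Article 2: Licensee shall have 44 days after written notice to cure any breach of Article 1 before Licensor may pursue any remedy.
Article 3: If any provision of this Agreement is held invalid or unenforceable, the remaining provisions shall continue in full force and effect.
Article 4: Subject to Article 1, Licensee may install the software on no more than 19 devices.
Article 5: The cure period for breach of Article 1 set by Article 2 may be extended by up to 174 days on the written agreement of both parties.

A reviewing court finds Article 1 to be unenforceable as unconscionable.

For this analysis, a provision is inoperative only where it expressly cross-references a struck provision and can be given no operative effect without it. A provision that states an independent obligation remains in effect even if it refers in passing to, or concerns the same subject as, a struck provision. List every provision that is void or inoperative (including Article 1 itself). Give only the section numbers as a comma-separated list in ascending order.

Article 1 is struck. Article 2 has no operative effect of its own apart from Article 1 and is therefore inoperative. Article 5 operates only by reference to Article 2, so it falls with Article 2. Article 4 mentions Article 1 but its own obligation stands independently of Article 1, so Article 4 is not affected. Under the severability clause in Article 3, the remaining provisions continue in force. That leaves Article 3 and Article 4 in effect.

1, 2, 5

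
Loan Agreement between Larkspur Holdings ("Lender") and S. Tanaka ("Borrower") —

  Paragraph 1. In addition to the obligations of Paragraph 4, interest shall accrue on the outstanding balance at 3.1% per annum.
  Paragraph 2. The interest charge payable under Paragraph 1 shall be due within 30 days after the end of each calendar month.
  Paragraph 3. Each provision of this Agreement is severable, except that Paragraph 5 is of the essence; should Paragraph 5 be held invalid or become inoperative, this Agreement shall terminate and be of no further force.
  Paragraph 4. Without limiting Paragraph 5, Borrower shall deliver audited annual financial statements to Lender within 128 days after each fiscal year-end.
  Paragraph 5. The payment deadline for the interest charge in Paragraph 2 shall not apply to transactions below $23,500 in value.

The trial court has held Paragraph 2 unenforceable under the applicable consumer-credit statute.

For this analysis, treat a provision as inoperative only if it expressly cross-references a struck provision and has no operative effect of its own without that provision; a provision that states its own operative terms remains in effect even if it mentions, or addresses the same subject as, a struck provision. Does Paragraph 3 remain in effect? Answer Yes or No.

No

Paragraph 2 is struck. The whole of Paragraph 5 is the carve-out from the payment deadline for the interest charge, defined by reference to Paragraph 2, so Paragraph 5 cannot stand once Paragraph 2 is removed. Paragraph 3 makes Paragraph 5 an essential term, and Paragraph 5 has been rendered inoperative by the cascade; under Paragraph 3, the entire Agreement is therefore void. No provision of the Agreement survives. Paragraph 3 is among the inoperative provisions, so the answer is no.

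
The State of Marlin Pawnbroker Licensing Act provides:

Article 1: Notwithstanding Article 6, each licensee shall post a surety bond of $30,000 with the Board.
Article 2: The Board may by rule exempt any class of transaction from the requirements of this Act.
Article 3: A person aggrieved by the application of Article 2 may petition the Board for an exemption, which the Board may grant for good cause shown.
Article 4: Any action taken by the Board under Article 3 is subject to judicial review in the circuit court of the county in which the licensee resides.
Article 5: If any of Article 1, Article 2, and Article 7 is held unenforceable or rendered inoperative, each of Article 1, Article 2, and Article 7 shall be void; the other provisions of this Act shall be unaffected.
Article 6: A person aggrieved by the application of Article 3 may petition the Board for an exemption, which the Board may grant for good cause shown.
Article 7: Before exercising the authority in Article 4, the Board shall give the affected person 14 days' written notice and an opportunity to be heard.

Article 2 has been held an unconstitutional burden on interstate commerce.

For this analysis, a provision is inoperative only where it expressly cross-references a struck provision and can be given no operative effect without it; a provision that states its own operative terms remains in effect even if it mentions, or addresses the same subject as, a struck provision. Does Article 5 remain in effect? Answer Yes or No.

Article 2 is struck. Article 3 merely fixes the exemption procedure for Article 2; with Article 2 gone it has nothing to operate on and falls away. The only function of Article 4 is the judicial-review right for Article 3, so it cannot stand once Article 3 is removed. Article 6 operates only by reference to Article 3, so it falls with Article 3. The only function of Article 7 is the notice-and-hearing requirement for Article 4, so it cannot stand once Article 4 is removed. Article 5 declares Article 1, Article 2, and Article 7 mutually dependent; since one of them has fallen, all of them are of no effect. That brings down Article 1 as well. The remainder continues in force under Article 5. Only Article 5 remains in effect. Article 5 is among the surviving provisions, so the answer is yes.

Yes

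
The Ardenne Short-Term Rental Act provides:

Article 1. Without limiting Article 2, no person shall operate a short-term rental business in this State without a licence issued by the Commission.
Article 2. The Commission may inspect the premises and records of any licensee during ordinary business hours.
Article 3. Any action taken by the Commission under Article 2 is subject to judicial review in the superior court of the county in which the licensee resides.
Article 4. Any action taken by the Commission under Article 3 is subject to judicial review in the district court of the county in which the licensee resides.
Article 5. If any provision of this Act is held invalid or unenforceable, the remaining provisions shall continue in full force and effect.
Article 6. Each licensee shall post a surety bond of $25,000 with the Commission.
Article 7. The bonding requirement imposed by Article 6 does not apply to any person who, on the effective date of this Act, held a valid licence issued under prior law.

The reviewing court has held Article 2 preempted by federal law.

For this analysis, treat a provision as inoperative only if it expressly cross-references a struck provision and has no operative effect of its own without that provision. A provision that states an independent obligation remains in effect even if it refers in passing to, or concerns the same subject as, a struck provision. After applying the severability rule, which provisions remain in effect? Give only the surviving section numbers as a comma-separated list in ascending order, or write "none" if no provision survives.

1, 5, 6, 7

Article 2 is struck. Article 3 has no operative effect of its own apart from Article 2 and is therefore inoperative. Article 4 operates only by reference to Article 3, so it falls with Article 3. Article 1 mentions Article 2 but its own obligation stands independently of Article 2, so Article 1 is not affected. Article 5 is a severability clause and preserves every provision that can still be given independent effect. Article 1, Article 5, Article 6, and Article 7 remain in effect.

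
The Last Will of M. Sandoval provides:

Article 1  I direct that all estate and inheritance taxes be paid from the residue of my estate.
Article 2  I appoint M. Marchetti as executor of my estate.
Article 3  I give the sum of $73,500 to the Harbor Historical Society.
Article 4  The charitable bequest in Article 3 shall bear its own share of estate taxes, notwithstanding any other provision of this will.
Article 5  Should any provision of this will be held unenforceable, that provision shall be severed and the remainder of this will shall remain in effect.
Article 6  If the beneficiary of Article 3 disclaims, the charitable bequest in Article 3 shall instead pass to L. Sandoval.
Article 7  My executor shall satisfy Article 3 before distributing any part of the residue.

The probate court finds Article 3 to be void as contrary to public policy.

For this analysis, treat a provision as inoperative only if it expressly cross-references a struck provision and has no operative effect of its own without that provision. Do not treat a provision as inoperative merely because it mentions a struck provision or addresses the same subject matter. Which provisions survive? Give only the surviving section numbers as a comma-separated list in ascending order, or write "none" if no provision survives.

Article 3 is struck. Article 4 has no operative effect of its own apart from Article 3 and is therefore inoperative. Article 6 operates only by reference to Article 3, so it falls with Article 3. Article 7 merely fixes the priority direction for Article 3; with Article 3 gone it has nothing to operate on and falls away. Under the severability clause in Article 5, the remaining provisions continue in force. The provisions still in force are Article 1, Article 2, and Article 5.

1, 2, 5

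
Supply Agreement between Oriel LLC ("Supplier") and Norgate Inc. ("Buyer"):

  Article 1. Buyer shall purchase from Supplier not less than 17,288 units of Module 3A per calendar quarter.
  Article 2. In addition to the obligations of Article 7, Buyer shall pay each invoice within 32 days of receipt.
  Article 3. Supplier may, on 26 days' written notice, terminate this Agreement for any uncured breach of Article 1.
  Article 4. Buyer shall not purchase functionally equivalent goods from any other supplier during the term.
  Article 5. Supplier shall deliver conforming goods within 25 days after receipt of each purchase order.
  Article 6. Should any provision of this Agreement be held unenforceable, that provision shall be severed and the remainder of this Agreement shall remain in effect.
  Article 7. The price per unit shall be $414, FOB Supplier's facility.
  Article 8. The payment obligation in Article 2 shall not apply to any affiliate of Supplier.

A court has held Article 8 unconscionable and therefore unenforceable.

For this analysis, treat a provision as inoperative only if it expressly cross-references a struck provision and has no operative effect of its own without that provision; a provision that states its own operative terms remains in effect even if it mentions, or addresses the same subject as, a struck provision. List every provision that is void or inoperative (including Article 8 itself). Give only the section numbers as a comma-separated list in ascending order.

8

Article 8 is struck. Nothing else in the Agreement is defined by reference to Article 8. Under the severability clause in Article 6, the remaining provisions continue in force. Article 1, Article 2, Article 3, Article 4, Article 5, Article 6, and Article 7 remain in effect.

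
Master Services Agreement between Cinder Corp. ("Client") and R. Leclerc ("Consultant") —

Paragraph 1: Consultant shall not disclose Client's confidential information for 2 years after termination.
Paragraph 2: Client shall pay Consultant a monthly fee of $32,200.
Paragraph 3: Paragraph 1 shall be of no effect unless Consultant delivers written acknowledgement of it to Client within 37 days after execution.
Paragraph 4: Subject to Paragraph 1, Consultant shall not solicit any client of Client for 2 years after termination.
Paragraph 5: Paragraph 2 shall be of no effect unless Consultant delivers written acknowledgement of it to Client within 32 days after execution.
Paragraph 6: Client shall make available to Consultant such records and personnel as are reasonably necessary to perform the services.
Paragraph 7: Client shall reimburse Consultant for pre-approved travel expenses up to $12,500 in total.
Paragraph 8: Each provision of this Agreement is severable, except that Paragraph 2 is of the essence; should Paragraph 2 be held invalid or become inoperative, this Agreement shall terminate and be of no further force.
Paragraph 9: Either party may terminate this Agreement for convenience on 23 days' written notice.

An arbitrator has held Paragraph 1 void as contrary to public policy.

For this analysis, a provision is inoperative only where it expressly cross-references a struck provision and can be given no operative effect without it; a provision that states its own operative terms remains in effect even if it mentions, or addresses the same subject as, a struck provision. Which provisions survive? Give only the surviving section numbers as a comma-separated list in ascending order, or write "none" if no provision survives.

Paragraph 1 is struck. The only function of Paragraph 3 is the acknowledgement condition for Paragraph 1, so it cannot stand once Paragraph 1 is removed. Although Paragraph 4 refers to Paragraph 1, its operative terms do not depend on Paragraph 1, so it remains in effect. Paragraph 8 makes Paragraph 2 an essential term, but Paragraph 2 is unaffected, so the severability proviso in Paragraph 8 preserves the remaining provisions. The provisions still in force are Paragraph 2, Paragraph 4, Paragraph 5, Paragraph 6, Paragraph 7, Paragraph 8, and Paragraph 9.

2, 4, 5, 6, 7, 8, 9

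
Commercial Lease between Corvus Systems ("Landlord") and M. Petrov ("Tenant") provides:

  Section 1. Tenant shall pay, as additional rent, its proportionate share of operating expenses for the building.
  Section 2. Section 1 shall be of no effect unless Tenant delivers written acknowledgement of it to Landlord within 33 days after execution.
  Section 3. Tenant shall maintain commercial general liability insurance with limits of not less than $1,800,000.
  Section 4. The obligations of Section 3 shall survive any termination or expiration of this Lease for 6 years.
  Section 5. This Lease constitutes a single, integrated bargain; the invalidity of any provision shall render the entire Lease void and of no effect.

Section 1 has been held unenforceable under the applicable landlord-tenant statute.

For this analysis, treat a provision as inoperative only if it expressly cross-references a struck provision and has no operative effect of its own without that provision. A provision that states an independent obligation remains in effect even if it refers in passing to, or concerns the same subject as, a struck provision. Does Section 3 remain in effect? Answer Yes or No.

Section 1 is struck. Section 2 operates only by reference to Section 1, so it falls with Section 1. Section 5 provides that the Lease is not severable, so the invalidity of any one provision voids the entire Lease. No provision of the Lease survives. Section 3 is among the inoperative provisions, so the answer is no.

No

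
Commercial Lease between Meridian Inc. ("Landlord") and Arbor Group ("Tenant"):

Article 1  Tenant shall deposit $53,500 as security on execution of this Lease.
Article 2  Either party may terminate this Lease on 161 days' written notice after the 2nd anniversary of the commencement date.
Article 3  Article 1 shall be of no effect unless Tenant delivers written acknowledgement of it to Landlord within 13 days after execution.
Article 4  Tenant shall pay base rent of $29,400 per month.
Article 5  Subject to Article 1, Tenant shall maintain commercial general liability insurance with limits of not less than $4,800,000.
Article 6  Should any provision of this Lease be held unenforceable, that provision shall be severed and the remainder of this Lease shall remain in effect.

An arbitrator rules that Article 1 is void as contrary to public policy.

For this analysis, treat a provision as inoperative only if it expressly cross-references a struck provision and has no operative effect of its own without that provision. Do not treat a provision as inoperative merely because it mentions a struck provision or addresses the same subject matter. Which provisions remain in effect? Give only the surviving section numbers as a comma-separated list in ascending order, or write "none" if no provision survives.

Article 1 is struck. The only function of Article 3 is the acknowledgement condition for Article 1, so it cannot stand once Article 1 is removed. Article 5 mentions Article 1 but its own obligation stands independently of Article 1, so Article 5 is not affected. Article 6 is a severability clause and preserves every provision that can still be given independent effect. The provisions still in force are Article 2, Article 4, Article 5, and Article 6.

2, 4, 5, 6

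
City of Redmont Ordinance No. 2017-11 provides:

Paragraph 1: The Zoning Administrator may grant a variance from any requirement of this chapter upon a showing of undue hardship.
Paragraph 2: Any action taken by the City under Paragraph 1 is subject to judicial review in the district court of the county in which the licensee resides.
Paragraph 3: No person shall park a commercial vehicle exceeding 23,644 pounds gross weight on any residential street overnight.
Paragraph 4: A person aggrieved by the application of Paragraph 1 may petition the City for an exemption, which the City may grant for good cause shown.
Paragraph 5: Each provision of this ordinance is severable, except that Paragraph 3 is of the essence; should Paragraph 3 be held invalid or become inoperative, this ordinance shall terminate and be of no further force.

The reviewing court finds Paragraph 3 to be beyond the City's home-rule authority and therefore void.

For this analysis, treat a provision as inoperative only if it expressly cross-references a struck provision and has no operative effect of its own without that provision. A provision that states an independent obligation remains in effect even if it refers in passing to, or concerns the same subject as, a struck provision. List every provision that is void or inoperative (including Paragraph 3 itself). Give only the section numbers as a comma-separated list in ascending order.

1, 2, 3, 4, 5

Paragraph 3 is struck. Nothing else in the ordinance is defined by reference to Paragraph 3. Paragraph 5 makes Paragraph 3 an essential term, and Paragraph 3 is the provision held invalid; under Paragraph 5, the entire ordinance is therefore void. No provision of the ordinance survives.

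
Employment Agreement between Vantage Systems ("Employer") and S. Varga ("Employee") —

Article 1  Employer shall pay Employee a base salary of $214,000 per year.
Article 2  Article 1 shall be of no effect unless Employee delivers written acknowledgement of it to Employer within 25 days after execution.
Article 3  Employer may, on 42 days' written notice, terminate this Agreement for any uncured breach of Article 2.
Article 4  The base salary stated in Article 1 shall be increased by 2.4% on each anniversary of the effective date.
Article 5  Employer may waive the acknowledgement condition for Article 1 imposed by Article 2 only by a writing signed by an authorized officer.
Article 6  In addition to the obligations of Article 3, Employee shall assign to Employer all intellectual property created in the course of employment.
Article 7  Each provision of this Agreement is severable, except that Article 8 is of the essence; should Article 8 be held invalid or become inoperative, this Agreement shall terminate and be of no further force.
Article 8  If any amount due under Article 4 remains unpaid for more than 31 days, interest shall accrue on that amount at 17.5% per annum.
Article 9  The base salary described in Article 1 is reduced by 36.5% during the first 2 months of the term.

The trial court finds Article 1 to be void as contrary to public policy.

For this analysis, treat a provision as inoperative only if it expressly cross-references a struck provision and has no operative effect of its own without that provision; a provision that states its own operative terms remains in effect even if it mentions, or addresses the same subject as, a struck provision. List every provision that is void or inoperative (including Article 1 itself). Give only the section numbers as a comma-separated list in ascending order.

1, 2, 3, 4, 5, 6, 7, 8, 9

Article 1 is struck. Article 2 operates only by reference to Article 1, so it falls with Article 1. Article 4 has no operative effect of its own apart from Article 1 and is therefore inoperative. Article 9 operates only by reference to Article 1, so it falls with Article 1. Article 3 operates only by reference to Article 2, so it falls with Article 2. Article 5 has no operative effect of its own apart from Article 2 and is therefore inoperative. The whole of Article 8 is the default interest on the escalation of the base salary, defined by reference to Article 4, so Article 8 cannot stand once Article 4 is removed. Article 7 makes Article 8 an essential term, and Article 8 has been rendered inoperative by the cascade; under Article 7, the entire Agreement is therefore void. No provision of the Agreement survives.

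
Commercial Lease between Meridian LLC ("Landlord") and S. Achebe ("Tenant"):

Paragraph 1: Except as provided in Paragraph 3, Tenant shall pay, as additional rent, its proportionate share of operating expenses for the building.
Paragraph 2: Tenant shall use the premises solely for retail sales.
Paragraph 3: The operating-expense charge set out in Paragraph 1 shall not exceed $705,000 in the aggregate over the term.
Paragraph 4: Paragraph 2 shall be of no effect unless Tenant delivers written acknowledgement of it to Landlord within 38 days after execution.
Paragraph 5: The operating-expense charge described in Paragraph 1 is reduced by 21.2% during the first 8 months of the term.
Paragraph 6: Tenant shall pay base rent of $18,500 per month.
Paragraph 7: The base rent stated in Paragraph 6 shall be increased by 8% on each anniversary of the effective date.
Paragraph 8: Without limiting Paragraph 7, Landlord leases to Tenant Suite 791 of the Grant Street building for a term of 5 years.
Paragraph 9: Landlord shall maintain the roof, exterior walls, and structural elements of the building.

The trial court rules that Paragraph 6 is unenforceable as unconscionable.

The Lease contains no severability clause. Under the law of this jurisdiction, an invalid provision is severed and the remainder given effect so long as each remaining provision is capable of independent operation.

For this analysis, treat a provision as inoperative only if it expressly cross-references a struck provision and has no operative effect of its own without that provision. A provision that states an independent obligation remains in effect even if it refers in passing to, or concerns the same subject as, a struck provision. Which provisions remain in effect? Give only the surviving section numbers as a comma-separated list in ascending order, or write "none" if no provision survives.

1, 2, 3, 4, 5, 8, 9

Paragraph 6 is struck. Paragraph 7 operates only by reference to Paragraph 6, so it falls with Paragraph 6. Paragraph 8 mentions Paragraph 7 but its own obligation stands independently of Paragraph 7, so Paragraph 8 is not affected. With no severability clause, the stated default rule severs what cannot stand and enforces each remaining provision that can operate on its own. Paragraph 1, Paragraph 2, Paragraph 3, Paragraph 4, Paragraph 5, Paragraph 8, and Paragraph 9 remain in effect.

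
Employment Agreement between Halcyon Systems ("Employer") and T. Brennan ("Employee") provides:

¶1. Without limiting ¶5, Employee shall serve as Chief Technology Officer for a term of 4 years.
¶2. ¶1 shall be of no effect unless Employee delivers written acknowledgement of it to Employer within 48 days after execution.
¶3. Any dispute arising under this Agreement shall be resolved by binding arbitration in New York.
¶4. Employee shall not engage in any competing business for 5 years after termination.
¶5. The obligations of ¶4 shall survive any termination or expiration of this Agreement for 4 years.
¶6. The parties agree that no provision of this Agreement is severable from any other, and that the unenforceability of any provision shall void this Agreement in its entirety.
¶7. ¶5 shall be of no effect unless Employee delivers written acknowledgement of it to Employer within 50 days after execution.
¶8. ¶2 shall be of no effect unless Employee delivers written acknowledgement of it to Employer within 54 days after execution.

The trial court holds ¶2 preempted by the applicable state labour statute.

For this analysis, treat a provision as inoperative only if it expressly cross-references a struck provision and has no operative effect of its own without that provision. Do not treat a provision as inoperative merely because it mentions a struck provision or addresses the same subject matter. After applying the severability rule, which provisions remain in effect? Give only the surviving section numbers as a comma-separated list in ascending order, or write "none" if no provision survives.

¶2 is struck. ¶8 merely fixes the acknowledgement condition for ¶2; with ¶2 gone it has nothing to operate on and falls away. ¶6 provides that the Agreement is not severable, so the invalidity of any one provision voids the entire Agreement. No provision of the Agreement survives.

none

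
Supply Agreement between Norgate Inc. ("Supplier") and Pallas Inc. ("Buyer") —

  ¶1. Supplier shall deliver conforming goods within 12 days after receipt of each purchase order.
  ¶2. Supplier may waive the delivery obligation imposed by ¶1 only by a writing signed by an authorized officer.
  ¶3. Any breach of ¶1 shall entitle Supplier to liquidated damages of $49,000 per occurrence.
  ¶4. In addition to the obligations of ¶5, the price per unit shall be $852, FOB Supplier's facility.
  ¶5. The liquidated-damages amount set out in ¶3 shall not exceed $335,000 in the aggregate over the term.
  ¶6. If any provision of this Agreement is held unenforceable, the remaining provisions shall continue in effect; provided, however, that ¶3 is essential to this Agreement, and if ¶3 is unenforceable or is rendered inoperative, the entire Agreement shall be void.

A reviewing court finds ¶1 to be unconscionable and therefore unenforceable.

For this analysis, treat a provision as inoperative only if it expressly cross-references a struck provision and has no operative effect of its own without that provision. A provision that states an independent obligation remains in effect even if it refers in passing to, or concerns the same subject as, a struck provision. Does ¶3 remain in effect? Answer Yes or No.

¶1 is struck. ¶2 operates only by reference to ¶1, so it falls with ¶1. ¶3 operates only by reference to ¶1, so it falls with ¶1. The whole of ¶5 is the aggregate cap on the liquidated-damages amount, defined by reference to ¶3, so ¶5 cannot stand once ¶3 is removed. ¶6 makes ¶3 an essential term, and ¶3 has been rendered inoperative by the cascade; under ¶6, the entire Agreement is therefore void. No provision of the Agreement survives. ¶3 is among the inoperative provisions, so the answer is no.

No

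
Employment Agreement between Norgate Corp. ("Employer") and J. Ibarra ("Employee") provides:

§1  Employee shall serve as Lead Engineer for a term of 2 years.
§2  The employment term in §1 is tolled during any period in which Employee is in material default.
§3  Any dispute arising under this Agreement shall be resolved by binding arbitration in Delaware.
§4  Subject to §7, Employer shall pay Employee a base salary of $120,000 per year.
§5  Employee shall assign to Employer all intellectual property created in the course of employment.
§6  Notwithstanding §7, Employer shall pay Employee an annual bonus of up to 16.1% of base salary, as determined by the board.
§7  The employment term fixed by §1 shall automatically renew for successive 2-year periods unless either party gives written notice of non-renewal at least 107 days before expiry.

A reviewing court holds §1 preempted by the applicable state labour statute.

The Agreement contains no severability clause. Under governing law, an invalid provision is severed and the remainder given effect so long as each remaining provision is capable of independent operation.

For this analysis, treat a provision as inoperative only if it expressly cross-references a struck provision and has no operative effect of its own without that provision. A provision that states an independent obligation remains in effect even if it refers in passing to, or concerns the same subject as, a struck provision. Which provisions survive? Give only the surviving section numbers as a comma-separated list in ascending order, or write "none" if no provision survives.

§1 is struck. §2 operates only by reference to §1, so it falls with §1. §7 operates only by reference to §1, so it falls with §1. §4 mentions §7 but its own obligation stands independently of §7, so §4 is not affected. Although §6 refers to §7, its operative terms do not depend on §7, so it remains in effect. With no severability clause, the stated default rule severs what cannot stand and enforces each remaining provision that can operate on its own. That leaves §3, §4, §5, and §6 in effect.

3, 4, 5, 6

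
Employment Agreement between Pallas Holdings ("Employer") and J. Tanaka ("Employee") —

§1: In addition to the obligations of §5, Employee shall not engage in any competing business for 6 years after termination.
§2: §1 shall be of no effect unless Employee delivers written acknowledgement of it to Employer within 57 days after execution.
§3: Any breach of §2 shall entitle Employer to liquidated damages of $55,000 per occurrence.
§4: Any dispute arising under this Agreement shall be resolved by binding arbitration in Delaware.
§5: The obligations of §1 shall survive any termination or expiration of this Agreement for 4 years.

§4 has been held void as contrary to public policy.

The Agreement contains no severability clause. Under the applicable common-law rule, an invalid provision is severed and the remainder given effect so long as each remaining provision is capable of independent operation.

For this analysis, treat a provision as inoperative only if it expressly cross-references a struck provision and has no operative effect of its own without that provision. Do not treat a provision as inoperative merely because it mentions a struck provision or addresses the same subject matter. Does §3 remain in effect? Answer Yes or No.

§4 is struck. No other provision's operative terms depend on §4. Under the stated default rule, only provisions that cannot operate independently fall away; the rest are enforced. That leaves §1, §2, §3, and §5 in effect. §3 is among the surviving provisions, so the answer is yes.

Yes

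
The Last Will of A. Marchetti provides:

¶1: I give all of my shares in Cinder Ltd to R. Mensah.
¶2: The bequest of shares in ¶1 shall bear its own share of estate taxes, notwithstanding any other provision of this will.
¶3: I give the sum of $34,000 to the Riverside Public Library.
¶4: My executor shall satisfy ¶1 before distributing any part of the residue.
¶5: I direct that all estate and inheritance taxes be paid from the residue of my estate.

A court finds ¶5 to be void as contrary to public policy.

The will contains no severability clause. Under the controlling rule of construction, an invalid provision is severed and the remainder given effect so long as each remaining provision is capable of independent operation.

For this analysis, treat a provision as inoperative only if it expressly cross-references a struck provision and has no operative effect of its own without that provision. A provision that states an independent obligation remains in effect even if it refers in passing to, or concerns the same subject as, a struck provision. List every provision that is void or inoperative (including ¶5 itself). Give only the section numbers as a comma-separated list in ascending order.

5

¶5 is struck. No other provision's operative terms depend on ¶5. Under the stated default rule, only provisions that cannot operate independently fall away; the rest are enforced. The provisions still in force are ¶1, ¶2, ¶3, and ¶4.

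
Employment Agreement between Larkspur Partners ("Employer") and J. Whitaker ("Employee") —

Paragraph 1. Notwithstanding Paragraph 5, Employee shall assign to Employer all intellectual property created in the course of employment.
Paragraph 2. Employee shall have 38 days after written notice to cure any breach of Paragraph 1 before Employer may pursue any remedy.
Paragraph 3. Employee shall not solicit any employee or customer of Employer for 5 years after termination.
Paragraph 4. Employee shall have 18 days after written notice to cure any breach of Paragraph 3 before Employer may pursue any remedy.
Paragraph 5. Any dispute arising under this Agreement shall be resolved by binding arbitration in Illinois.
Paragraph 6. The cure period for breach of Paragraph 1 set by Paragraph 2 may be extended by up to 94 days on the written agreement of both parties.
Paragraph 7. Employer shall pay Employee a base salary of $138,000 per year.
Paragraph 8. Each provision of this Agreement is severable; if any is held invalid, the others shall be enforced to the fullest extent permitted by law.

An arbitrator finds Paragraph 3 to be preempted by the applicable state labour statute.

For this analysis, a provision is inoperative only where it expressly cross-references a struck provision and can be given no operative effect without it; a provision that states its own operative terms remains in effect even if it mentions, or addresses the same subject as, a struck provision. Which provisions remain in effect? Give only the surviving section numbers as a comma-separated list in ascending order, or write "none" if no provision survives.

Paragraph 3 is struck. Paragraph 4 merely fixes the cure period for breach of Paragraph 3; with Paragraph 3 gone it has nothing to operate on and falls away. Under the severability clause in Paragraph 8, the remaining provisions continue in force. Paragraph 1, Paragraph 2, Paragraph 5, Paragraph 6, Paragraph 7, and Paragraph 8 remain in effect.

1, 2, 5, 6, 7, 8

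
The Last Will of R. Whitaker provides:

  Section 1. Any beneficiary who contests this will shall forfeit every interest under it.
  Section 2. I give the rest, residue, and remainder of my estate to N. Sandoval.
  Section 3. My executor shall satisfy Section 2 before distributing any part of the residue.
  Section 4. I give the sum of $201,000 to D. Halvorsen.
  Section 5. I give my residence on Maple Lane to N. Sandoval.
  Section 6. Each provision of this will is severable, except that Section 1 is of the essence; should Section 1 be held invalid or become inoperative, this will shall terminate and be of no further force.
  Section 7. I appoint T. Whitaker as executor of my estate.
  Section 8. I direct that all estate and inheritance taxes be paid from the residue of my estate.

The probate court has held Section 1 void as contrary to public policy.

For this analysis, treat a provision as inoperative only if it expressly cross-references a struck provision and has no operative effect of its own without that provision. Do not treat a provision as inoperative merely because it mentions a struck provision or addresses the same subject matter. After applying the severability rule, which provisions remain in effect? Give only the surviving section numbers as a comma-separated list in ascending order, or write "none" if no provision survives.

none

Section 1 is struck. Nothing else in the will is defined by reference to Section 1. Section 6 makes Section 1 an essential term, and Section 1 is the provision held invalid; under Section 6, the entire will is therefore void. No provision of the will survives.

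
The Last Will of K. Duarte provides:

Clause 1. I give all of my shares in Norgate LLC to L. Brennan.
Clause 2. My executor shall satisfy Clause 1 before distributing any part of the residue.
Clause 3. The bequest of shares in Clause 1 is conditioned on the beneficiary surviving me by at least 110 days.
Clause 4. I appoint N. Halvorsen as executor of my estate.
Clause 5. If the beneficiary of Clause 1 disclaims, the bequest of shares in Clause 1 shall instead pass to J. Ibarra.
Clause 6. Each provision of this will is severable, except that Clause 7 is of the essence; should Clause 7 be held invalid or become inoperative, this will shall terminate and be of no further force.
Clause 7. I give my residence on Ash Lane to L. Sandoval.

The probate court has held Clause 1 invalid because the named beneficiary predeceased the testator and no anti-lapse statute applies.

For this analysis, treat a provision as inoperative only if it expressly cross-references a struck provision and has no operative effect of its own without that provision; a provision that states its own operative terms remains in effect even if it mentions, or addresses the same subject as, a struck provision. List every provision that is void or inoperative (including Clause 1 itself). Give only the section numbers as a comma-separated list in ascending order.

Clause 1 is struck. The only function of Clause 2 is the priority direction for Clause 1, so it cannot stand once Clause 1 is removed. The only function of Clause 3 is the survivorship condition on Clause 1, so it cannot stand once Clause 1 is removed. The only function of Clause 5 is the alternative disposition for Clause 1, so it cannot stand once Clause 1 is removed. Clause 6 makes Clause 7 an essential term, but Clause 7 is unaffected, so the severability proviso in Clause 6 preserves the remaining provisions. Clause 4, Clause 6, and Clause 7 remain in effect.

1, 2, 3, 5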